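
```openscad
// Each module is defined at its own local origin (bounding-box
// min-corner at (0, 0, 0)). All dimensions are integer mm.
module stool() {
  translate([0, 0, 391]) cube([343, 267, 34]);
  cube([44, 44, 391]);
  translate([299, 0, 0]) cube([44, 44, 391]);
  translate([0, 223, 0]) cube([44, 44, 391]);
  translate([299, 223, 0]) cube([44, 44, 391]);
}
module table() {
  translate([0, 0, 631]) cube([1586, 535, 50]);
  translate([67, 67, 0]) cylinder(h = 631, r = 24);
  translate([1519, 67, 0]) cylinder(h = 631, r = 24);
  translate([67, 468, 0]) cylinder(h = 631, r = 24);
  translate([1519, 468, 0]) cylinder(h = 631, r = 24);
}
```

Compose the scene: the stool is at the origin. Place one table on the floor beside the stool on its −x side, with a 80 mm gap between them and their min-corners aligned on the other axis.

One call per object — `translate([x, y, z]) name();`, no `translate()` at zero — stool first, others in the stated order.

stool();
translate([-1666, 0, 0]) table();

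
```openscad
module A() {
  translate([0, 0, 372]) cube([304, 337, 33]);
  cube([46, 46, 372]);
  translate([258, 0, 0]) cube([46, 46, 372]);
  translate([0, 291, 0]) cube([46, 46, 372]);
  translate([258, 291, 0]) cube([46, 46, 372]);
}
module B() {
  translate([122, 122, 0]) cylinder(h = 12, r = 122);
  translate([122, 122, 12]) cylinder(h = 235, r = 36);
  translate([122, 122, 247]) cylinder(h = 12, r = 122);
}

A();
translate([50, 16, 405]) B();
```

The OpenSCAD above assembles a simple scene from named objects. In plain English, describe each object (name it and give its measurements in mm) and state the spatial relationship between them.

A is a four-legged stool. The seat is a 304×337×33 mm slab whose top surface is at z = 405 mm; four square legs, each 46×46 mm in cross-section, run from the floor (z = 0) to the underside of the seat, each flush with a corner of the seat.

B is a spool: two coaxial disc flanges of radius 122 mm and thickness 12 mm, joined by a core cylinder of radius 36 mm and height 235 mm. The lower flange rests on z = 0 and the three cylinders share a vertical axis.

The spool is on top of the stool.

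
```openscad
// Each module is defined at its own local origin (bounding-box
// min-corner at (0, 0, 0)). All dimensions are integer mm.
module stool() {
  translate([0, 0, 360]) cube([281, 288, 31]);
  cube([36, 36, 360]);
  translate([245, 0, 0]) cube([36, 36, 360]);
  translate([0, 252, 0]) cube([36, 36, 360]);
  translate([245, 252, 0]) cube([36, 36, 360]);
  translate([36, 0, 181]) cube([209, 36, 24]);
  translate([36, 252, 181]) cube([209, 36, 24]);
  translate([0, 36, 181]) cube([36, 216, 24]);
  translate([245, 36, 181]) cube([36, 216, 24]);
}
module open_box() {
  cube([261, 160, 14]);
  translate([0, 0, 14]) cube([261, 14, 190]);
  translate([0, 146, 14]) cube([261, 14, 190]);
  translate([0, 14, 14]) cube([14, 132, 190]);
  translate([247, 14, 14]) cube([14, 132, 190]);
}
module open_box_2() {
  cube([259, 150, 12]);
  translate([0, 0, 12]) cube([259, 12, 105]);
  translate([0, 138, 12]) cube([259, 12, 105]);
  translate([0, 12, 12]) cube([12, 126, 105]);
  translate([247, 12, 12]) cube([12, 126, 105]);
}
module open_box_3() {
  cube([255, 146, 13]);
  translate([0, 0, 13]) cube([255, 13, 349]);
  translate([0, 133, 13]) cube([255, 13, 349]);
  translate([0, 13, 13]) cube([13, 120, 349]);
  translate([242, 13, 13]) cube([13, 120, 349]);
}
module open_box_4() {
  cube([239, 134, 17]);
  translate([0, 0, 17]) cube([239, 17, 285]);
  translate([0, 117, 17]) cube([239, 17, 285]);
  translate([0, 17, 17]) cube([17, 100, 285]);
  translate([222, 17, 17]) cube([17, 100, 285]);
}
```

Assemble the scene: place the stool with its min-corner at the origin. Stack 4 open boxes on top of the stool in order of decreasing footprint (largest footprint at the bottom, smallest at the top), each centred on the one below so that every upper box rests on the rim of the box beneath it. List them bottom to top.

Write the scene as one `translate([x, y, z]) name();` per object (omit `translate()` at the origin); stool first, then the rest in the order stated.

stool();
translate([10, 64, 391]) open_box();
translate([11, 69, 595]) open_box_2();
translate([13, 71, 712]) open_box_3();
translate([21, 77, 1074]) open_box_4();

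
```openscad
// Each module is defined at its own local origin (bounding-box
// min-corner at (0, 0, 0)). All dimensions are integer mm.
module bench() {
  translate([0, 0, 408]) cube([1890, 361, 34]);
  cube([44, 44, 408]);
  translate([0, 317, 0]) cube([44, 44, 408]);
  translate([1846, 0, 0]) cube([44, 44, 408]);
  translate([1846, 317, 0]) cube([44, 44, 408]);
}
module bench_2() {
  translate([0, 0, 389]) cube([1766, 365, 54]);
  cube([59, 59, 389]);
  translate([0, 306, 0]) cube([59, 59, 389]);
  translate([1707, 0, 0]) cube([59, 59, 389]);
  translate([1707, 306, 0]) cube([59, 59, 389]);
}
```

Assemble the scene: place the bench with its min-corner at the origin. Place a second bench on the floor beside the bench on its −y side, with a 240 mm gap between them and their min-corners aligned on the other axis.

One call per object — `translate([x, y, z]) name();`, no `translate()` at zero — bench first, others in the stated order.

bench();
translate([0, -605, 0]) bench_2();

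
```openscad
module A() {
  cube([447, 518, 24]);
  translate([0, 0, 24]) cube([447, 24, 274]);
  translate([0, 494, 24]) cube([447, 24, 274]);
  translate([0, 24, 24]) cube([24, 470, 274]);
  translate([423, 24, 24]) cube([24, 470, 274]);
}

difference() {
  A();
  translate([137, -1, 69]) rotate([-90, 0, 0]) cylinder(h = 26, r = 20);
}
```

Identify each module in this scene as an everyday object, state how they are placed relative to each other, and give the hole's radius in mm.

A is an open box. The open box has a circular hole through its front wall. The hole's radius is 20 mm.

The subtracted cylinder has r = 20 mm.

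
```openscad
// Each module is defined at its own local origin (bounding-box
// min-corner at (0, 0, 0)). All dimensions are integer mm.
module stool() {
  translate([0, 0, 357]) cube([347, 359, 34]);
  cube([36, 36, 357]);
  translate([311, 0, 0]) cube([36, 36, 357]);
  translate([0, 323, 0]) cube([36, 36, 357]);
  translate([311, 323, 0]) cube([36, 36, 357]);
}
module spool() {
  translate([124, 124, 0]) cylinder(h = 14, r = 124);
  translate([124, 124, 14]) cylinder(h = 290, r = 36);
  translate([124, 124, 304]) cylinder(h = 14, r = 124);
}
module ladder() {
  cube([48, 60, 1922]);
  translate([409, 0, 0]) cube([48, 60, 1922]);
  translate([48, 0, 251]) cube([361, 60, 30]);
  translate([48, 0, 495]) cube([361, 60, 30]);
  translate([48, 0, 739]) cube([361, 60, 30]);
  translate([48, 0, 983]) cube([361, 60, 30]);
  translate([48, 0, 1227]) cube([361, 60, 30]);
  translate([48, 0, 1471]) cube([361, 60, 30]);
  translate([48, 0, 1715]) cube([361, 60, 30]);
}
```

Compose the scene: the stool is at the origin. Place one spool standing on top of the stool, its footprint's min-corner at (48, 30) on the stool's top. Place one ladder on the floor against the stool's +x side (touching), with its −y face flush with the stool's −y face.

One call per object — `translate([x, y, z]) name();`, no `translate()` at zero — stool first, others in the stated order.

stool();
translate([48, 30, 391]) spool();
translate([347, 0, 0]) ladder();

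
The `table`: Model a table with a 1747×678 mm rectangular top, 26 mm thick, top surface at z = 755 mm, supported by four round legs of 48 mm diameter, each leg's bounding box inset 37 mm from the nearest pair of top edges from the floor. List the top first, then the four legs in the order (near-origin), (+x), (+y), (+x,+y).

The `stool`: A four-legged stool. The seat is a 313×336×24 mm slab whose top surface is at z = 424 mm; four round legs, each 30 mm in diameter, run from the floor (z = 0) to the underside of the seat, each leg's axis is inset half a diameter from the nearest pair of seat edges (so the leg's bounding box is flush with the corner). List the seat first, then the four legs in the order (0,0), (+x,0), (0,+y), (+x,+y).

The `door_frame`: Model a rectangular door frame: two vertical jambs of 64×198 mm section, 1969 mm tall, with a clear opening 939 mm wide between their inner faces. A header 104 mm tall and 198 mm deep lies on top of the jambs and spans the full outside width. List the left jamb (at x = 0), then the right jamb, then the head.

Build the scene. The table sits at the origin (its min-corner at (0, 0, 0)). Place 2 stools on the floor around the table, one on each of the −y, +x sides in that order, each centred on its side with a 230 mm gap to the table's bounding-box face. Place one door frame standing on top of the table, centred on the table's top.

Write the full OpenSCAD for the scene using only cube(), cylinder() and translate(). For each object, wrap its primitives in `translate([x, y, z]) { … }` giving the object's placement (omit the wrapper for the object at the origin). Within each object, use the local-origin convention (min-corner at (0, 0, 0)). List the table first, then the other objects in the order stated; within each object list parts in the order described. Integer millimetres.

translate([0, 0, 729]) cube([1747, 678, 26]);
translate([61, 61, 0]) cylinder(h = 729, r = 24);
translate([1686, 61, 0]) cylinder(h = 729, r = 24);
translate([61, 617, 0]) cylinder(h = 729, r = 24);
translate([1686, 617, 0]) cylinder(h = 729, r = 24);
translate([717, -566, 0]) {
  translate([0, 0, 400]) cube([313, 336, 24]);
  translate([15, 15, 0]) cylinder(h = 400, r = 15);
  translate([298, 15, 0]) cylinder(h = 400, r = 15);
  translate([15, 321, 0]) cylinder(h = 400, r = 15);
  translate([298, 321, 0]) cylinder(h = 400, r = 15);
}
translate([1977, 171, 0]) {
  translate([0, 0, 400]) cube([313, 336, 24]);
  translate([15, 15, 0]) cylinder(h = 400, r = 15);
  translate([298, 15, 0]) cylinder(h = 400, r = 15);
  translate([15, 321, 0]) cylinder(h = 400, r = 15);
  translate([298, 321, 0]) cylinder(h = 400, r = 15);
}
translate([340, 240, 755]) {
  cube([64, 198, 1969]);
  translate([1003, 0, 0]) cube([64, 198, 1969]);
  translate([0, 0, 1969]) cube([1067, 198, 104]);
}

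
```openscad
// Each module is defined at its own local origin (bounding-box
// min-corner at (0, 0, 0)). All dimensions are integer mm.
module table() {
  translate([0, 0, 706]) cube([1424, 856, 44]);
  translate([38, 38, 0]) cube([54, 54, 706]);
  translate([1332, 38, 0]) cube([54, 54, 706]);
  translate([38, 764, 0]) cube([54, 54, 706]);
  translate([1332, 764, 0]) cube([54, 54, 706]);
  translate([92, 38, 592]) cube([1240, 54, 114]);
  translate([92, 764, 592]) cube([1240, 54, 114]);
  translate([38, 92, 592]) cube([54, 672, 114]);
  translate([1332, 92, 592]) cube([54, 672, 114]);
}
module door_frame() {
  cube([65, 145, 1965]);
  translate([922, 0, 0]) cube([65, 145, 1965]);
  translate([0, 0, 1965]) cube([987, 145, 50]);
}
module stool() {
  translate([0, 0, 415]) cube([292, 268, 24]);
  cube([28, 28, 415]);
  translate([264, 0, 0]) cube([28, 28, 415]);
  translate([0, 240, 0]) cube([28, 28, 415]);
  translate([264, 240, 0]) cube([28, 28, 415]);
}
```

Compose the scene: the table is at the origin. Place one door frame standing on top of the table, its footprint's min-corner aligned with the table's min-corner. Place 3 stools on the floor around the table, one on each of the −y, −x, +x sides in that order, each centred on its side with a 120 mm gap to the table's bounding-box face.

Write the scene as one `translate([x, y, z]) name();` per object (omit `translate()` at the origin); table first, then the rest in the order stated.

table();
translate([0, 0, 750]) door_frame();
translate([566, -388, 0]) stool();
translate([-412, 294, 0]) stool();
translate([1544, 294, 0]) stool();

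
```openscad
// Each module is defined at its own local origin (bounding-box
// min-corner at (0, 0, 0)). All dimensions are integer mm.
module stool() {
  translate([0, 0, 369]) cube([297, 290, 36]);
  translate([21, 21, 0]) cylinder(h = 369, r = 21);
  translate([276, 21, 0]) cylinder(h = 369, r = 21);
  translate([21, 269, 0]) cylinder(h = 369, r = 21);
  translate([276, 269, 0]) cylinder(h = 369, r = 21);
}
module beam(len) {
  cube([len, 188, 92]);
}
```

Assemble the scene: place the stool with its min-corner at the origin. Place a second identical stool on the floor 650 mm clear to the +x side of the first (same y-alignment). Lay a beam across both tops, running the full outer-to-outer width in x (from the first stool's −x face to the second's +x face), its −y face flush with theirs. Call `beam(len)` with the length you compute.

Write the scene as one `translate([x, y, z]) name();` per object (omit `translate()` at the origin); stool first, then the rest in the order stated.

stool();
translate([947, 0, 0]) stool();
translate([0, 0, 405]) beam(1244);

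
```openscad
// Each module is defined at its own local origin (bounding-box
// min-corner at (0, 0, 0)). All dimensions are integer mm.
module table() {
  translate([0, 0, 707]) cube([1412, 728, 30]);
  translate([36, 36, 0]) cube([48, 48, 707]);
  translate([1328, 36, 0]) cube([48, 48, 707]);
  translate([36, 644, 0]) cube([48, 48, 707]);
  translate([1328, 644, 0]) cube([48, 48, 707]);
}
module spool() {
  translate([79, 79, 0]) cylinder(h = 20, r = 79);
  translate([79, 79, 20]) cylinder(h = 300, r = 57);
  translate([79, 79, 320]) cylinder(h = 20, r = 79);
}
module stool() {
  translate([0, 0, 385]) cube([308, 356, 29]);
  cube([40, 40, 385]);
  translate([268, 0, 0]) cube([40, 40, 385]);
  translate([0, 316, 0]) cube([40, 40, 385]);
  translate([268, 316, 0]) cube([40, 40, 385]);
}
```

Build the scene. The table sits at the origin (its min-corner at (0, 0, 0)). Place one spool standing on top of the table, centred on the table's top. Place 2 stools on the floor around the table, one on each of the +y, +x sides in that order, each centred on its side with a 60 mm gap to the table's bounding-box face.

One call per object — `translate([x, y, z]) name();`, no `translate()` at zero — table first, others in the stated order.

table();
translate([627, 285, 737]) spool();
translate([552, 788, 0]) stool();
translate([1472, 186, 0]) stool();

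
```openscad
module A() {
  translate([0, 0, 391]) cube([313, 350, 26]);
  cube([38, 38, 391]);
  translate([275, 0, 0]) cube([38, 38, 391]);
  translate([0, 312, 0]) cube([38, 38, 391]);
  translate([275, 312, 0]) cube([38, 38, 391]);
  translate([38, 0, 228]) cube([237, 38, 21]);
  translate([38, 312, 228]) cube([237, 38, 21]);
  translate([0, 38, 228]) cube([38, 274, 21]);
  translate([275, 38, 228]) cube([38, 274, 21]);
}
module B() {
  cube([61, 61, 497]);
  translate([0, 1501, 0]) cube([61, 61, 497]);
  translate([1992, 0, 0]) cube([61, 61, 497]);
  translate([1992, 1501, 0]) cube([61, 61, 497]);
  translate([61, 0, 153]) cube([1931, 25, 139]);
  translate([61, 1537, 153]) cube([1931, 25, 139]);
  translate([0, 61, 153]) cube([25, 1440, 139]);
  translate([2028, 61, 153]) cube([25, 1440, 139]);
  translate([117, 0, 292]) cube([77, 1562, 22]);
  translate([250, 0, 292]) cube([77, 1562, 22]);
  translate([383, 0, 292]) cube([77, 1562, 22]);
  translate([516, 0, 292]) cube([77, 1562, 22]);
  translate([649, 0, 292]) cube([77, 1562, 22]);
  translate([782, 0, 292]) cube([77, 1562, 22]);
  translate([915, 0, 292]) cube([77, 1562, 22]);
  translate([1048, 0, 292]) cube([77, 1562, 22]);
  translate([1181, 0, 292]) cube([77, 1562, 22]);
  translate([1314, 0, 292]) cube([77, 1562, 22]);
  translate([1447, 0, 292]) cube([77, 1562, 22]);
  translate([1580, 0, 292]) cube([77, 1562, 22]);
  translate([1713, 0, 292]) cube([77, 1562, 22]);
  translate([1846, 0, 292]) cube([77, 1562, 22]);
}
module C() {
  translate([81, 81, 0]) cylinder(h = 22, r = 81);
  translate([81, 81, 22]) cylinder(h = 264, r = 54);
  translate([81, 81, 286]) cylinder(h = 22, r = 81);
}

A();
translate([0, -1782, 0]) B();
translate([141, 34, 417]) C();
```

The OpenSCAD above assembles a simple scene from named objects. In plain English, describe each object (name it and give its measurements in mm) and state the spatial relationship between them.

A is a four-legged stool. The seat is a 313×350×26 mm slab whose top surface is at z = 417 mm; four square legs, each 38×38 mm in cross-section, run from the floor (z = 0) to the underside of the seat, each flush with a corner of the seat. Four stretchers, 38 mm wide and 21 mm tall, connect adjacent legs with their undersides at z = 228 mm, each running between the inner faces of the legs it joins and aligned with the legs' outer faces on the other axis.

B is a bed frame 2053 mm long (x) by 1562 mm wide (y). Four 61×61 mm corner posts, 497 mm tall, at the corners of the footprint. Four rails of 25 mm thickness and 139 mm height run between adjacent posts with their undersides at z = 153 mm, their outer faces flush with the outside of the frame (the two x-running rails run between the posts' inner faces; the two y-running rails run between the posts' inner faces). 14 slats, each 77 mm wide (x) and 22 mm thick, lie across the top of the two x-running rails, running the full 1562 mm width of the frame in y; the slats are evenly spaced along x between the inner faces of the end posts with equal gaps (rounded down to the nearest mm) at the −x end and between each pair — any rounding remainder accumulates at the +x end.

C is a spool: two coaxial disc flanges of radius 81 mm and thickness 22 mm, joined by a core cylinder of radius 54 mm and height 264 mm. The lower flange rests on z = 0 and the three cylinders share a vertical axis.

The bed frame is on the floor beside the stool on its −y side. The spool is on top of the stool.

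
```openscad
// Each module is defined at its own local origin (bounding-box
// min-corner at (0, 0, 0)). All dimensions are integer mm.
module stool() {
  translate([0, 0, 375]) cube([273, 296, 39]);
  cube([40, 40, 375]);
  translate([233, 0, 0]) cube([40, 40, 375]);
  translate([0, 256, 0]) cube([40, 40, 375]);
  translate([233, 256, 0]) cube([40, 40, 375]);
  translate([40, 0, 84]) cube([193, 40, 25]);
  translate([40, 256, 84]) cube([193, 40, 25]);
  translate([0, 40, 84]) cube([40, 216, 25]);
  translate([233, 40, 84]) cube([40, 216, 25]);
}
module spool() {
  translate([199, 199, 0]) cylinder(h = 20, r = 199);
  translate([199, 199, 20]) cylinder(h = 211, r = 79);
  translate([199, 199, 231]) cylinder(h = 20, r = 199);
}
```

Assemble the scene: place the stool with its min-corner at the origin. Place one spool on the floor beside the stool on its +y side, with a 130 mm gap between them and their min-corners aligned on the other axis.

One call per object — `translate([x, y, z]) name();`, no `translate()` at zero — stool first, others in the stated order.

stool();
translate([0, 426, 0]) spool();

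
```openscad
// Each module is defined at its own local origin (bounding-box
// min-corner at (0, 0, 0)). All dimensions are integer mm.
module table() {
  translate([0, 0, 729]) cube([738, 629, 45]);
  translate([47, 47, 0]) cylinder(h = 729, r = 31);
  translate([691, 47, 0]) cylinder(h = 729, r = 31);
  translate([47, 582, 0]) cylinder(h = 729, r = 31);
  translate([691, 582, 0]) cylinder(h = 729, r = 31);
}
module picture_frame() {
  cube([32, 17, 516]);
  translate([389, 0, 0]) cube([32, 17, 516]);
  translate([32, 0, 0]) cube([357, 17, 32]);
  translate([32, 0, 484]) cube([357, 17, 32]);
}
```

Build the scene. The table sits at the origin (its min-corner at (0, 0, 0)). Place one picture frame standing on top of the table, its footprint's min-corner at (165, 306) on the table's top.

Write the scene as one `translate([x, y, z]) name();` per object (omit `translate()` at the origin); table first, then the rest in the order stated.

table();
translate([165, 306, 774]) picture_frame();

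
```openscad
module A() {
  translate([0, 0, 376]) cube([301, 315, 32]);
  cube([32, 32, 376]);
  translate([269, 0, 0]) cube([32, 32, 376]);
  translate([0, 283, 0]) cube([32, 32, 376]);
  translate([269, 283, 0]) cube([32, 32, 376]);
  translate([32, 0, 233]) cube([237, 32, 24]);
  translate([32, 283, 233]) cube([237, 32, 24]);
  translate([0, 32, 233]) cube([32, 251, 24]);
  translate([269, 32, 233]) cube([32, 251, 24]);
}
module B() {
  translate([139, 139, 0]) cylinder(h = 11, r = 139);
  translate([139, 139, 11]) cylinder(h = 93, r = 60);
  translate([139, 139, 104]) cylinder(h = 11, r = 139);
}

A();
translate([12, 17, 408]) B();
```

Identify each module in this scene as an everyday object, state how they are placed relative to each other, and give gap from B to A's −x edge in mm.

The spool's min-x is at 12; the stool's min-x is 0; gap = 12 mm.

A is a stool. B is a spool. The spool is on top of the stool. The gap from the spool to the stool's −x edge is 12 mm.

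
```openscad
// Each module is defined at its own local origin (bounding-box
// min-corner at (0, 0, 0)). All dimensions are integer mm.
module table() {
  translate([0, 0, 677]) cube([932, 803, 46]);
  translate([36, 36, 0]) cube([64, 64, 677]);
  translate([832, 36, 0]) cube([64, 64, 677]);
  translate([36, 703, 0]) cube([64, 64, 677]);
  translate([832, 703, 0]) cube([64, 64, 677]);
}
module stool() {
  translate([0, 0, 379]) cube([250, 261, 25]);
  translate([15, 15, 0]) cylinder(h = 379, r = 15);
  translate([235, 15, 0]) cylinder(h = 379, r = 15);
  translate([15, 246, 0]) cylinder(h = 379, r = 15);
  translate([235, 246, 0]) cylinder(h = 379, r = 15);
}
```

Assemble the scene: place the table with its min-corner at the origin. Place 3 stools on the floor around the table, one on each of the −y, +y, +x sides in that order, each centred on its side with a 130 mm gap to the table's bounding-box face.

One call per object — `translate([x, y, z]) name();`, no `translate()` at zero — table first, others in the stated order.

table();
translate([341, -391, 0]) stool();
translate([341, 933, 0]) stool();
translate([1062, 271, 0]) stool();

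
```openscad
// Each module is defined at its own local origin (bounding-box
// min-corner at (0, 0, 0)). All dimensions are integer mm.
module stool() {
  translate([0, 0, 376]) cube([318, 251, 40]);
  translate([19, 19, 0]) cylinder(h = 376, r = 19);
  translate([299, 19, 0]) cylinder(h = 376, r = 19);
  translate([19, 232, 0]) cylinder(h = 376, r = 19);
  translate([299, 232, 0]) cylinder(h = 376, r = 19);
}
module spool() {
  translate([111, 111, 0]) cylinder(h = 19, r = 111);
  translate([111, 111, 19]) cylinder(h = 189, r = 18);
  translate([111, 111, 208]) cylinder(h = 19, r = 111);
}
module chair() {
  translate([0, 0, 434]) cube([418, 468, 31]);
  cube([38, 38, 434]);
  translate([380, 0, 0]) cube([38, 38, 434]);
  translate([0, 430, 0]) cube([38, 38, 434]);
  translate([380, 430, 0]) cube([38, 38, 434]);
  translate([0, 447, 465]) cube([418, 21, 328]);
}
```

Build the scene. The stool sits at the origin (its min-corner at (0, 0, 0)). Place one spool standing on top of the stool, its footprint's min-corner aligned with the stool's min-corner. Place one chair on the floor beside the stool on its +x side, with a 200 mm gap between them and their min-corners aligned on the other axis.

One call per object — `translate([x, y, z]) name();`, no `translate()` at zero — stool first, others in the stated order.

stool();
translate([0, 0, 416]) spool();
translate([518, 0, 0]) chair();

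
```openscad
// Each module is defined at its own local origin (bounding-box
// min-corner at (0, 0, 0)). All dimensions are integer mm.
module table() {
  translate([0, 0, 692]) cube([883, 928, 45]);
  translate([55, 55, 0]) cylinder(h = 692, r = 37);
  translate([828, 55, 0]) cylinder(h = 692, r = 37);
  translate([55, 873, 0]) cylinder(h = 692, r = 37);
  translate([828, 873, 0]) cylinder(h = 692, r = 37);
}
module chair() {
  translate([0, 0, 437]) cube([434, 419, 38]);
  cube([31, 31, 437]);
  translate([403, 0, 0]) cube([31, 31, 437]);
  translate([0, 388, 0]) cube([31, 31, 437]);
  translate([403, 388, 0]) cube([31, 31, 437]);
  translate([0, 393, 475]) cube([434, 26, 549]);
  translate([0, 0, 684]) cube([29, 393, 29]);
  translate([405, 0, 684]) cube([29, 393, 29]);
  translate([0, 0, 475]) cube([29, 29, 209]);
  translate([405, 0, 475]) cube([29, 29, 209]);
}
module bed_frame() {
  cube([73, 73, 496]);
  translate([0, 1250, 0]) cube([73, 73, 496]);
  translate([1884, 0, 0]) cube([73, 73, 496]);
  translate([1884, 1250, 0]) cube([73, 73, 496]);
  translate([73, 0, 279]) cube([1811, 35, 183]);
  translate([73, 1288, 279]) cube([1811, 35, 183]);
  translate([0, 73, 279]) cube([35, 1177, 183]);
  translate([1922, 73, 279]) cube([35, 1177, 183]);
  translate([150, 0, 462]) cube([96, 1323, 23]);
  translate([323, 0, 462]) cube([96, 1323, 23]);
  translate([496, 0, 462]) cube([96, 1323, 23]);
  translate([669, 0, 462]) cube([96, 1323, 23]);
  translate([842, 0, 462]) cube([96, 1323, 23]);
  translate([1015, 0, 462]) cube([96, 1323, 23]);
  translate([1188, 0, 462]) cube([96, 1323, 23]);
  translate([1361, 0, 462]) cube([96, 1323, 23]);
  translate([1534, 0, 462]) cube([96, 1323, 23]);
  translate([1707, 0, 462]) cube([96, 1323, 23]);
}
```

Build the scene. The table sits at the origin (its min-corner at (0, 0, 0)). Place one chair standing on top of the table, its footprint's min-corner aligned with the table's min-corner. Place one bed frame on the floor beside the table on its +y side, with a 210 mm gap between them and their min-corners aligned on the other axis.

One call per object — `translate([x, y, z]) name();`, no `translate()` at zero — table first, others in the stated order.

table();
translate([0, 0, 737]) chair();
translate([0, 1138, 0]) bed_frame();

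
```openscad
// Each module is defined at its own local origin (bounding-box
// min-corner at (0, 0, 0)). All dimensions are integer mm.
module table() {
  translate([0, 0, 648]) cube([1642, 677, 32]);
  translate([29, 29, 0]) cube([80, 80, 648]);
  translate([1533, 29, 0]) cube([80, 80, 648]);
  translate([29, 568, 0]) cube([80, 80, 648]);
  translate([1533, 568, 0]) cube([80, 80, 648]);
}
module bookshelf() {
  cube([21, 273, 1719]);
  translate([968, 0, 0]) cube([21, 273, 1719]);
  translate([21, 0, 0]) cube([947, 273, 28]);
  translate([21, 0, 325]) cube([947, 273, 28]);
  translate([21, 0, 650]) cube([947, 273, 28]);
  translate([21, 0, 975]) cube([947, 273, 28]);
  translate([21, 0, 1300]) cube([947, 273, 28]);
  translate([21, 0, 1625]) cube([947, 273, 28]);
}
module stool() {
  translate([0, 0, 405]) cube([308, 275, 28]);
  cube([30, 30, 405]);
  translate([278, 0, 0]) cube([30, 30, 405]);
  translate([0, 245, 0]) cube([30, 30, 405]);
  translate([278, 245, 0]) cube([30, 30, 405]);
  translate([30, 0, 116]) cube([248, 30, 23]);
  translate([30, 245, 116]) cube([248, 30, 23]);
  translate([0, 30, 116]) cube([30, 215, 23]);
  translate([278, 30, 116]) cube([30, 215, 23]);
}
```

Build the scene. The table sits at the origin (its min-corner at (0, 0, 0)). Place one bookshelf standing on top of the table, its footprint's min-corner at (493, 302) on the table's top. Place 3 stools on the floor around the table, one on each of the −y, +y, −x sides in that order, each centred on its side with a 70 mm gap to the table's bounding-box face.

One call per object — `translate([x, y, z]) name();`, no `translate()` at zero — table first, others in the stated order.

table();
translate([493, 302, 680]) bookshelf();
translate([667, -345, 0]) stool();
translate([667, 747, 0]) stool();
translate([-378, 201, 0]) stool();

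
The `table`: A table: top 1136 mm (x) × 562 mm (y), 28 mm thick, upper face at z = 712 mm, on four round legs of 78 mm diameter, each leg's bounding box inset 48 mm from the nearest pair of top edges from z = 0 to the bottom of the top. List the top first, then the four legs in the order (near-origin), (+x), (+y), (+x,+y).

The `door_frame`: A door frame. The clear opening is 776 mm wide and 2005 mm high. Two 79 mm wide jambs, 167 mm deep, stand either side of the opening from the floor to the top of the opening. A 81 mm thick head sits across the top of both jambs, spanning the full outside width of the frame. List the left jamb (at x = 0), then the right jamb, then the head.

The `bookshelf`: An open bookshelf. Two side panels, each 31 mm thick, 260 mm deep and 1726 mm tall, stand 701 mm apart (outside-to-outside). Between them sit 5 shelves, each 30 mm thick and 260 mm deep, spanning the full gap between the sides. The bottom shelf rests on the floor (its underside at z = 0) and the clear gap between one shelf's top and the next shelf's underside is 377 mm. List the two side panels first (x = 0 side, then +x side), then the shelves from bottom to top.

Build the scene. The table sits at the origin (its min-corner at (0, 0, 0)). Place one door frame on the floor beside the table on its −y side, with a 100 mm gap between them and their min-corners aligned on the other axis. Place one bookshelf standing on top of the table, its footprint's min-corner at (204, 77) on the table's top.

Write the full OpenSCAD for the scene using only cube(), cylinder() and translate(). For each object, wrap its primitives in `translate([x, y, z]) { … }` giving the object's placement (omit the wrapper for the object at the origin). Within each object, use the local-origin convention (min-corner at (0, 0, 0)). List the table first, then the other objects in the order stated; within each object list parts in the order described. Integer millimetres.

translate([0, 0, 684]) cube([1136, 562, 28]);
translate([87, 87, 0]) cylinder(h = 684, r = 39);
translate([1049, 87, 0]) cylinder(h = 684, r = 39);
translate([87, 475, 0]) cylinder(h = 684, r = 39);
translate([1049, 475, 0]) cylinder(h = 684, r = 39);
translate([0, -267, 0]) {
  cube([79, 167, 2005]);
  translate([855, 0, 0]) cube([79, 167, 2005]);
  translate([0, 0, 2005]) cube([934, 167, 81]);
}
translate([204, 77, 712]) {
  cube([31, 260, 1726]);
  translate([670, 0, 0]) cube([31, 260, 1726]);
  translate([31, 0, 0]) cube([639, 260, 30]);
  translate([31, 0, 407]) cube([639, 260, 30]);
  translate([31, 0, 814]) cube([639, 260, 30]);
  translate([31, 0, 1221]) cube([639, 260, 30]);
  translate([31, 0, 1628]) cube([639, 260, 30]);
}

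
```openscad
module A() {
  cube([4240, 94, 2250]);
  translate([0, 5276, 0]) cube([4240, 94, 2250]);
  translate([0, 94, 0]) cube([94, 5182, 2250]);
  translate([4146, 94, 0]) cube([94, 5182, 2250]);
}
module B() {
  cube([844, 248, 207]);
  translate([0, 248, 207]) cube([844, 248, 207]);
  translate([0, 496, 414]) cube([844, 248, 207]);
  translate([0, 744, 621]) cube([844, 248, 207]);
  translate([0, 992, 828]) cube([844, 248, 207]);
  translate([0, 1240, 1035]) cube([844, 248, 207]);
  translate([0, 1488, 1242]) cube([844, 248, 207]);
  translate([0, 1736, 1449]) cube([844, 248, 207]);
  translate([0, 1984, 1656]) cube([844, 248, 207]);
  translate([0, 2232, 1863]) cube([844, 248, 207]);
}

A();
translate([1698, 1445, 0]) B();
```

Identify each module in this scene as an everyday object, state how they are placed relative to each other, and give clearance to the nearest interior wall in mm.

A is a house frame. B is a staircase. The staircase sits inside the house frame, centred. The clearance to the nearest interior wall is 1351 mm.

Clearances: x = 1604, y = 1351; minimum 1351 mm.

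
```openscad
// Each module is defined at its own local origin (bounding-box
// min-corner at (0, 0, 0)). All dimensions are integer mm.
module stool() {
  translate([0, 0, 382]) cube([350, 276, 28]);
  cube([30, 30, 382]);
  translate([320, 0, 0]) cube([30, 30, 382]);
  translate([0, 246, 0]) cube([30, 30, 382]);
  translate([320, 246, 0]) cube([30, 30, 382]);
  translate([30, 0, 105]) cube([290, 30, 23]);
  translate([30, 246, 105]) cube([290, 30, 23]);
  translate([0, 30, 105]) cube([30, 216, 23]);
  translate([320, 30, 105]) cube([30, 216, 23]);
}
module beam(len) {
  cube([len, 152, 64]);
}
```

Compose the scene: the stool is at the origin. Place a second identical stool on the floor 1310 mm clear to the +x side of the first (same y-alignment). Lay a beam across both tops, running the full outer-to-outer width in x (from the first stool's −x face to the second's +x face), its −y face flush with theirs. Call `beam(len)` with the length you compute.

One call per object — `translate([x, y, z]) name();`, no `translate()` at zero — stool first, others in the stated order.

stool();
translate([1660, 0, 0]) stool();
translate([0, 0, 410]) beam(2010);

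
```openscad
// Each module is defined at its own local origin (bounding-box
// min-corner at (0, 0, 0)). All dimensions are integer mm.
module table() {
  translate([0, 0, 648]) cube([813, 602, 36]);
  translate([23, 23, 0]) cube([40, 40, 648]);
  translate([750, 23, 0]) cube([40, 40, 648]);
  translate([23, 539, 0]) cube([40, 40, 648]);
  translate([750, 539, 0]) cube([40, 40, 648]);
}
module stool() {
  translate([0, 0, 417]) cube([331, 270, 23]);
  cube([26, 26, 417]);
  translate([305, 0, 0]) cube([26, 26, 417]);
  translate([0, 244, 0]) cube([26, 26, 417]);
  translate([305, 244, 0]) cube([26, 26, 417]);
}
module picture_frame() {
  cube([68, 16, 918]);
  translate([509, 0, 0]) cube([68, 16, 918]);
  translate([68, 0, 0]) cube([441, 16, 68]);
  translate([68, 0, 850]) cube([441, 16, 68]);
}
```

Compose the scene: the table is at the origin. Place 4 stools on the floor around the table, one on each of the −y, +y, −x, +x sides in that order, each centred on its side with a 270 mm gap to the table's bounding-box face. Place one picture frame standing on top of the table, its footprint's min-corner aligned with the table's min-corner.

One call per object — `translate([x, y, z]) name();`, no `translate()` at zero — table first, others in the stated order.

table();
translate([241, -540, 0]) stool();
translate([241, 872, 0]) stool();
translate([-601, 166, 0]) stool();
translate([1083, 166, 0]) stool();
translate([0, 0, 684]) picture_frame();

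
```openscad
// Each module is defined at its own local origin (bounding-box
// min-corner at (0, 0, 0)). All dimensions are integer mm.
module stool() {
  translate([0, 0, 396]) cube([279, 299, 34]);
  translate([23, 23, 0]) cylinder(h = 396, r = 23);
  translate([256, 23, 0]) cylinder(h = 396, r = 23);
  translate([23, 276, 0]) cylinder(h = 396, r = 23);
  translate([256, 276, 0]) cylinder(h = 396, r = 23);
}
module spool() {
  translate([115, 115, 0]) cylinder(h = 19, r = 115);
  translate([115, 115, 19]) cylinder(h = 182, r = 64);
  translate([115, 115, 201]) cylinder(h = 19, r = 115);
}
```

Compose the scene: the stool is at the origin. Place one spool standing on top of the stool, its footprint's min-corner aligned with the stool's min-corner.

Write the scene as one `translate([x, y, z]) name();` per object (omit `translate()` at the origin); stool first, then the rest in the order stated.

stool();
translate([0, 0, 430]) spool();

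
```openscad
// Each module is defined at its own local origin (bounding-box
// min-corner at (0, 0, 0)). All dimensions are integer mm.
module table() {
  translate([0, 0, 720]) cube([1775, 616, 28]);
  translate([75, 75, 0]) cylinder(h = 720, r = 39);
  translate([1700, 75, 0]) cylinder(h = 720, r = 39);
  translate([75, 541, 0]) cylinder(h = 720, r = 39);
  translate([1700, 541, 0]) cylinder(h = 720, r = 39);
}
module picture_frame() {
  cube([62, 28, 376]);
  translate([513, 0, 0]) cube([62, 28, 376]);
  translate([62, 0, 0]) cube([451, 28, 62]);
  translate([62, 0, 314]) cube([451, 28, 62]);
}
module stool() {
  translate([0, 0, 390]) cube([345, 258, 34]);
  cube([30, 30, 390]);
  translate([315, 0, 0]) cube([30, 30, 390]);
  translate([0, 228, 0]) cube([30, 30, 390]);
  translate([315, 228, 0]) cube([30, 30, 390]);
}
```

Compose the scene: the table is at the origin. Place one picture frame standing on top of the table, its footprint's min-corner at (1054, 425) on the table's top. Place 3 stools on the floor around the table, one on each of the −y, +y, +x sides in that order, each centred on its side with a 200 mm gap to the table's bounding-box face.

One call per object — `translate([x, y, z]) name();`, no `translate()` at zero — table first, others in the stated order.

table();
translate([1054, 425, 748]) picture_frame();
translate([715, -458, 0]) stool();
translate([715, 816, 0]) stool();
translate([1975, 179, 0]) stool();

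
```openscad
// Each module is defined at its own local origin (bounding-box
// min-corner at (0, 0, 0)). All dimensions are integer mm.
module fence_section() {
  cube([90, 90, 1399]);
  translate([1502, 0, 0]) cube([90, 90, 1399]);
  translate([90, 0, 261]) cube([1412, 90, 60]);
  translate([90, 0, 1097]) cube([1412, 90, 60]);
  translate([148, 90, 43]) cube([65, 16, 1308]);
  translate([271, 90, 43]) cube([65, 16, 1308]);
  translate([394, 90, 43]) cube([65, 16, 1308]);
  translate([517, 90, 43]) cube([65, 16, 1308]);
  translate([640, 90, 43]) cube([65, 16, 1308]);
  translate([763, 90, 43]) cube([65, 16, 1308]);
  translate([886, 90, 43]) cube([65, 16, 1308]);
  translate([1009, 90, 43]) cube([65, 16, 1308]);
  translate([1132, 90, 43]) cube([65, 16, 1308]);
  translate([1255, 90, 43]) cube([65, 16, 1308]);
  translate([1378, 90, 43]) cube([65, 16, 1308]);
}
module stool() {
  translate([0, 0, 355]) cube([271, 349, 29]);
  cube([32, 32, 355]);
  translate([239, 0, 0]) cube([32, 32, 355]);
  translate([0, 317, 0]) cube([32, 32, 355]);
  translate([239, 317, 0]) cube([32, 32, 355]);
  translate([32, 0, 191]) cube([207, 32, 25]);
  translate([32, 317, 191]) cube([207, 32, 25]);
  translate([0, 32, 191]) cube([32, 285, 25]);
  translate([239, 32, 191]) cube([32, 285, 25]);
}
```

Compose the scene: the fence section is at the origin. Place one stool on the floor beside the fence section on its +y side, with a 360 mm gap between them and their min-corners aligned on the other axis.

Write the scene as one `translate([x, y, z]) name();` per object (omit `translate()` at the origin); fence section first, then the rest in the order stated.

fence_section();
translate([0, 466, 0]) stool();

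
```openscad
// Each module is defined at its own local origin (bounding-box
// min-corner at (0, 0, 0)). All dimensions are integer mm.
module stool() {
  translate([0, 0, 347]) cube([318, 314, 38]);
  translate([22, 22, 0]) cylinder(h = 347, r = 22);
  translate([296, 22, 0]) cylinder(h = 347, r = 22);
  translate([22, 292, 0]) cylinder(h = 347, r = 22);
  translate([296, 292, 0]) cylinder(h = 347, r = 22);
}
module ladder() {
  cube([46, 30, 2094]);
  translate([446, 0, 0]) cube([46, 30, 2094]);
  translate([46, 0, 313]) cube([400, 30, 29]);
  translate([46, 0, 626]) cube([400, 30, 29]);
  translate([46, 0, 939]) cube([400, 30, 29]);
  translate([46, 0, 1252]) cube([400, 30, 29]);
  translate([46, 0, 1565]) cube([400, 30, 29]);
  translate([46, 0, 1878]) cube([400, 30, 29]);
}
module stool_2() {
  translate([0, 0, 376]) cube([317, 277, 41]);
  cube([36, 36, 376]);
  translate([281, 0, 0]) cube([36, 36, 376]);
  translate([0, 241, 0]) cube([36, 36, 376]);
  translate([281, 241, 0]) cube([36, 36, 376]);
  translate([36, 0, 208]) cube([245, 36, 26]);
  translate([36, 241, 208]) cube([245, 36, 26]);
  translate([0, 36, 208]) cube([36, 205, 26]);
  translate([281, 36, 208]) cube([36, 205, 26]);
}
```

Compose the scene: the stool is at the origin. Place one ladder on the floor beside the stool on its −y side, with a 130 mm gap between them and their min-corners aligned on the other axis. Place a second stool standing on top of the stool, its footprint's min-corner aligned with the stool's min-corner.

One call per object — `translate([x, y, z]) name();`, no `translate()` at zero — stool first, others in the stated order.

stool();
translate([0, -160, 0]) ladder();
translate([0, 0, 385]) stool_2();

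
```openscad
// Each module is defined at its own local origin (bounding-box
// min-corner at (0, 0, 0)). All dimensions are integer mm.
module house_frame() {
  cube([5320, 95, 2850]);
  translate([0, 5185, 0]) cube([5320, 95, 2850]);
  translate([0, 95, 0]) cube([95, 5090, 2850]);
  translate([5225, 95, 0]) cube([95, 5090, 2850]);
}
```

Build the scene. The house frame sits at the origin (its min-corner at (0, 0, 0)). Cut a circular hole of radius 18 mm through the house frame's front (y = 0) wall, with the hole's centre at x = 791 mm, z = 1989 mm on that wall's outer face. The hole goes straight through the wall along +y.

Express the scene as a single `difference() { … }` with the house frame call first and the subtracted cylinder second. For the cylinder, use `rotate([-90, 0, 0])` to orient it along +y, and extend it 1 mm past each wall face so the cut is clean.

difference() {
  house_frame();
  translate([791, -1, 1989]) rotate([-90, 0, 0]) cylinder(h = 97, r = 18);
}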